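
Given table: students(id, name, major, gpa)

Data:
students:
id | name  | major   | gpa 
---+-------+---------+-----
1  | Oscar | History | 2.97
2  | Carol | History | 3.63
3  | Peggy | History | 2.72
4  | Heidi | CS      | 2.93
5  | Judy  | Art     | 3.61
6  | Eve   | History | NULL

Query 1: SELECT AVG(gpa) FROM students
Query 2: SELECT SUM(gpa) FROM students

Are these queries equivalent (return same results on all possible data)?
No, not equivalent

Query 1 returns: [(3.1719999999999997,)]
Query 2 returns: [(15.86,)]

Reason: AVG vs SUM give different aggregate values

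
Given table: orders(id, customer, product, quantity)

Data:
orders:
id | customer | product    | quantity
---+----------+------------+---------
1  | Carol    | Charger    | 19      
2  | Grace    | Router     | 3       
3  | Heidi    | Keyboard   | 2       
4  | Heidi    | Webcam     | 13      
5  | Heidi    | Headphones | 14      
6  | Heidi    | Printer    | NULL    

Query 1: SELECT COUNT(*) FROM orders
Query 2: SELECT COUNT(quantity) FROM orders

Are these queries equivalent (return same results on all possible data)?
No, not equivalent

Query 1 returns: [(6,)]
Query 2 returns: [(5,)]

Reason: COUNT(*) includes NULLs, COUNT(column) excludes them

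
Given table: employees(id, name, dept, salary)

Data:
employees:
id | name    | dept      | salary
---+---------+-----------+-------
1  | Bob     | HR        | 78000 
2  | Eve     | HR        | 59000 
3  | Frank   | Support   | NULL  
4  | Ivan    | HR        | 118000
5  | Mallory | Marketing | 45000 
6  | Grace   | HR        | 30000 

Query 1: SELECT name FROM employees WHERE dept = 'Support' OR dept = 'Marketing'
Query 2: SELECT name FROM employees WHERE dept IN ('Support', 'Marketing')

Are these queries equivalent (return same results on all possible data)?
Yes, equivalent

Both queries return: [('Frank',), ('Mallory',)]

Reason: OR vs IN are equivalent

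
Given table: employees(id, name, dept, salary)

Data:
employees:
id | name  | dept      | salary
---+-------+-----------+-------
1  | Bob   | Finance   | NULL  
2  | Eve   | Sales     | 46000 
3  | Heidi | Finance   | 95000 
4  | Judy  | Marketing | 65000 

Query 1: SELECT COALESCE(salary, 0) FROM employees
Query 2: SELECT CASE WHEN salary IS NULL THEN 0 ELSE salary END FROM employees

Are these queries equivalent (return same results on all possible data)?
Yes, equivalent

Both queries return: [(0,), (46000,), (65000,), (95000,)]

Reason: COALESCE vs CASE for NULL handling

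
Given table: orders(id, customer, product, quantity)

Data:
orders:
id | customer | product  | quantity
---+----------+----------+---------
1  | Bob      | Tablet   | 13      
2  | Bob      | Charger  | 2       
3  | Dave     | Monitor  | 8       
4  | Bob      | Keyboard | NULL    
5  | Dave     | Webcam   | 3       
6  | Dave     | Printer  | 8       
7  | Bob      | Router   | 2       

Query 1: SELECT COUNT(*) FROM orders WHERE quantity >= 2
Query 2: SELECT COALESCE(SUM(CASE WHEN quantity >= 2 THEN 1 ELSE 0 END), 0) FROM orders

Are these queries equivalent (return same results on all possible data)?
Yes, equivalent

Both queries return: [(6,)]

Reason: COUNT with WHERE vs conditional SUM (COALESCE handles empty-table NULL)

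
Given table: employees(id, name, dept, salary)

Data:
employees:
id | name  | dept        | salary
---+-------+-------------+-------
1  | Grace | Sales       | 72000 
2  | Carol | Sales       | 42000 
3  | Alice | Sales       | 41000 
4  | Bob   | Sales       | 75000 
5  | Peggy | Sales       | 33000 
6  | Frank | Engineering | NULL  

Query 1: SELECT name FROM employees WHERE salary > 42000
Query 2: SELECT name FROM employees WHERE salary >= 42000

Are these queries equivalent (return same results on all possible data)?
No, not equivalent

Query 1 returns: [('Grace',), ('Bob',)]
Query 2 returns: [('Grace',), ('Carol',), ('Bob',)]

Reason: > vs >= gives different results when salary = 42000 exists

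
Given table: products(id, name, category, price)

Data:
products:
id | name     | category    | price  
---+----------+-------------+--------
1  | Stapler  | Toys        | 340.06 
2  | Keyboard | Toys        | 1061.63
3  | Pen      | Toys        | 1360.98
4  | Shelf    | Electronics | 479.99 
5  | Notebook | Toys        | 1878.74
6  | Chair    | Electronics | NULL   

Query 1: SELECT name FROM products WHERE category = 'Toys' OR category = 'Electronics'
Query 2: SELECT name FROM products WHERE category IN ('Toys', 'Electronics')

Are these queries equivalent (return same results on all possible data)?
Yes, equivalent

Both queries return: [('Chair',), ('Keyboard',), ('Notebook',), ('Pen',), ('Shelf',), ('Stapler',)]

Reason: OR vs IN are equivalent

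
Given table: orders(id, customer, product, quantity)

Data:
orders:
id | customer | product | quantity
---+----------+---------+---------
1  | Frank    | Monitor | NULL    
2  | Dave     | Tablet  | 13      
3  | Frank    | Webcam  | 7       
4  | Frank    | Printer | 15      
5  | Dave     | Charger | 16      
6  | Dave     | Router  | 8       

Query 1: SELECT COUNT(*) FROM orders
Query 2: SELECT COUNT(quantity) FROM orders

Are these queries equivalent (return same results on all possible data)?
No, not equivalent

Query 1 returns: [(6,)]
Query 2 returns: [(5,)]

Reason: COUNT(*) includes NULLs, COUNT(column) excludes them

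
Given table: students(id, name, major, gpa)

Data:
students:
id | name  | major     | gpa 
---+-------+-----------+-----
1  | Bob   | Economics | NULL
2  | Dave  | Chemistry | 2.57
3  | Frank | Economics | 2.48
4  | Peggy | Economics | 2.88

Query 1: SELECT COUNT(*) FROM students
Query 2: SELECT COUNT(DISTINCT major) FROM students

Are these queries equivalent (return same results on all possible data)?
No, not equivalent

Query 1 returns: [(4,)]
Query 2 returns: [(2,)]

Reason: COUNT(*) counts rows, COUNT(DISTINCT major) counts unique majors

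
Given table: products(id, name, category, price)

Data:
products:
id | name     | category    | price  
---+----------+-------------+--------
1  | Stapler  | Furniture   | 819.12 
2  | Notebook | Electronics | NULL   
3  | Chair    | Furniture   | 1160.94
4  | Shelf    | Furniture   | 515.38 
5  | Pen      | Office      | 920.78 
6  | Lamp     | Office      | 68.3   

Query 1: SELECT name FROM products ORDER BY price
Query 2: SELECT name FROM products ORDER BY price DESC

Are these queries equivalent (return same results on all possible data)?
No, not equivalent

Query 1 returns: [('Notebook',), ('Lamp',), ('Shelf',), ('Stapler',), ('Pen',), ('Chair',)]
Query 2 returns: [('Chair',), ('Pen',), ('Stapler',), ('Shelf',), ('Lamp',), ('Notebook',)]

Reason: ASC vs DESC gives opposite ordering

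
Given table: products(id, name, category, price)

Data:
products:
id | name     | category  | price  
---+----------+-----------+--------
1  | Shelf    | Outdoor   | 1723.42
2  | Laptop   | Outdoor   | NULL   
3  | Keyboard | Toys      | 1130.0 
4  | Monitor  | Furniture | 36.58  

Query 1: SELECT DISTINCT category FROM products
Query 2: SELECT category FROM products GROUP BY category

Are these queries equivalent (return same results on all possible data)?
Yes, equivalent

Both queries return: [('Furniture',), ('Outdoor',), ('Toys',)]

Reason: Both get unique categorys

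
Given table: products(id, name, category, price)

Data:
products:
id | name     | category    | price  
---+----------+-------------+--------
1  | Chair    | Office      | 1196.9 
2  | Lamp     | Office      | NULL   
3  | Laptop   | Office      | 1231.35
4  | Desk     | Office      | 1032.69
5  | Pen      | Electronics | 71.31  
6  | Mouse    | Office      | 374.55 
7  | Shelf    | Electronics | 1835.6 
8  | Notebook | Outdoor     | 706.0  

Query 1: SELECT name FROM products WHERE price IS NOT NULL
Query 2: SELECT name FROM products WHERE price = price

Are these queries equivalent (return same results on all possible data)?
Yes, equivalent

Both queries return: [('Chair',), ('Desk',), ('Laptop',), ('Mouse',), ('Notebook',), ('Pen',), ('Shelf',)]

Reason: IS NOT NULL vs self-equality (both exclude NULLs)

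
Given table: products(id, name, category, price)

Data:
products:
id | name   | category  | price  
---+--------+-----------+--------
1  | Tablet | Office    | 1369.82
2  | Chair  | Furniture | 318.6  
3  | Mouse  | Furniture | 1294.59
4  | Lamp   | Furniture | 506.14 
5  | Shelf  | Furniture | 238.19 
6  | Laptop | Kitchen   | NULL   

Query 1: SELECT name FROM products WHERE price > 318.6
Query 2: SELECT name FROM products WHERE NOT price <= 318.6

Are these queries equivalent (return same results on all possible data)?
Yes, equivalent

Both queries return: [('Lamp',), ('Mouse',), ('Tablet',)]

Reason: Both filter price > 318.6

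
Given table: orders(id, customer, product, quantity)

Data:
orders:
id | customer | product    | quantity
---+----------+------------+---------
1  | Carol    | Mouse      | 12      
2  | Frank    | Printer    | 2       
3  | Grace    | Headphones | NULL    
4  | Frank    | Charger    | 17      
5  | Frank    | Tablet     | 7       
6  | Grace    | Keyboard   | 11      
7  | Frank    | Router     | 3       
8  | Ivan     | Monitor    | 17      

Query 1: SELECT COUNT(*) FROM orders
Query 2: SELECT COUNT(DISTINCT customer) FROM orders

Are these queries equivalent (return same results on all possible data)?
No, not equivalent

Query 1 returns: [(8,)]
Query 2 returns: [(4,)]

Reason: COUNT(*) counts rows, COUNT(DISTINCT customer) counts unique customers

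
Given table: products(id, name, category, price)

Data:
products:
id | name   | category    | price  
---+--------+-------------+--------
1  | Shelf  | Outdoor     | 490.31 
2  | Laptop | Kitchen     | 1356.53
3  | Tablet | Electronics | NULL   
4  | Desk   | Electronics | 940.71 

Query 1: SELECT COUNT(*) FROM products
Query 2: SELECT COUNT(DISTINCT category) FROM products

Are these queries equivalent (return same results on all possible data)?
No, not equivalent

Query 1 returns: [(4,)]
Query 2 returns: [(3,)]

Reason: COUNT(*) counts rows, COUNT(DISTINCT category) counts unique categorys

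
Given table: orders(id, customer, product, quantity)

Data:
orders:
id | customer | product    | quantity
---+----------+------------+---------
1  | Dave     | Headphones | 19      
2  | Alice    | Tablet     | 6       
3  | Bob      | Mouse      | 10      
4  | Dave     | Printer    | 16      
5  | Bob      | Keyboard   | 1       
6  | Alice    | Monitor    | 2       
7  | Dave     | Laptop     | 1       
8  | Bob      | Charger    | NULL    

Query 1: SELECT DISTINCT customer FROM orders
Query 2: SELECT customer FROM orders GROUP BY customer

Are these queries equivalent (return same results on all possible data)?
Yes, equivalent

Both queries return: [('Alice',), ('Bob',), ('Dave',)]

Reason: Both get unique customers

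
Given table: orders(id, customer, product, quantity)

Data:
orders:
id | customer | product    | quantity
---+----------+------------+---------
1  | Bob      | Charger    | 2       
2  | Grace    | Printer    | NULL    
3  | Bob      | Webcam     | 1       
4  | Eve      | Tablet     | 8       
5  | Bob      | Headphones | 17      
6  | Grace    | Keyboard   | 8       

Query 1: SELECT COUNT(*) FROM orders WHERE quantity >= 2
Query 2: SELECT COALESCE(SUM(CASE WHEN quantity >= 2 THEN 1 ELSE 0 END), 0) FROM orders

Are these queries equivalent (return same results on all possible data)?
Yes, equivalent

Both queries return: [(4,)]

Reason: COUNT with WHERE vs conditional SUM (COALESCE handles empty-table NULL)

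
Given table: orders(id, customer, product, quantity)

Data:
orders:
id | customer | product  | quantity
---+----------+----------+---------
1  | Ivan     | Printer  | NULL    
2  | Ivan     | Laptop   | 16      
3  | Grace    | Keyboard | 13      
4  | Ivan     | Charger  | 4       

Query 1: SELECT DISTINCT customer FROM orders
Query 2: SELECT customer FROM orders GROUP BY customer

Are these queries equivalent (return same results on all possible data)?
Yes, equivalent

Both queries return: [('Grace',), ('Ivan',)]

Reason: Both get unique customers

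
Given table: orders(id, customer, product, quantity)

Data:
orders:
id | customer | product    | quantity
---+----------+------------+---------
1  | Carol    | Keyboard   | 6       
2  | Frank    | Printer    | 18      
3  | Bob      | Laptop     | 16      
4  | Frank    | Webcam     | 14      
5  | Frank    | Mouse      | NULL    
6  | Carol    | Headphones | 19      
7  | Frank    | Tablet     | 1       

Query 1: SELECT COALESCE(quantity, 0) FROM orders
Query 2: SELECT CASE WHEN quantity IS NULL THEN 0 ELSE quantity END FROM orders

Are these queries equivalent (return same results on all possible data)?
Yes, equivalent

Both queries return: [(0,), (1,), (6,), (14,), (16,), (18,), (19,)]

Reason: COALESCE vs CASE for NULL handling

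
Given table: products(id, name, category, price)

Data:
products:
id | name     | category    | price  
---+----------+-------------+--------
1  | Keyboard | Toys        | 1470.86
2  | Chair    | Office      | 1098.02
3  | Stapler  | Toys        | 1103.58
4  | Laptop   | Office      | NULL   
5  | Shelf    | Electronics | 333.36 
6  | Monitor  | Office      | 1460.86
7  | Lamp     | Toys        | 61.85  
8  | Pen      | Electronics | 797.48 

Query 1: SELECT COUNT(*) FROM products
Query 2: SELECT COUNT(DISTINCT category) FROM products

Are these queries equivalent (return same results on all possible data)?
No, not equivalent

Query 1 returns: [(8,)]
Query 2 returns: [(3,)]

Reason: COUNT(*) counts rows, COUNT(DISTINCT category) counts unique categorys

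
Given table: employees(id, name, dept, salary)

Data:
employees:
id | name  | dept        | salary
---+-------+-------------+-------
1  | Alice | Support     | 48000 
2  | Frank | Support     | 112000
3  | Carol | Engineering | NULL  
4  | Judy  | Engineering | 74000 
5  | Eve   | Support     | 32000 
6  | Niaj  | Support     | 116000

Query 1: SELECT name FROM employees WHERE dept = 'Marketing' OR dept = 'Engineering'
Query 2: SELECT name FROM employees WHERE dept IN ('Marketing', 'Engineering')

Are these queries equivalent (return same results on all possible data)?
Yes, equivalent

Both queries return: [('Carol',), ('Judy',)]

Reason: OR vs IN are equivalent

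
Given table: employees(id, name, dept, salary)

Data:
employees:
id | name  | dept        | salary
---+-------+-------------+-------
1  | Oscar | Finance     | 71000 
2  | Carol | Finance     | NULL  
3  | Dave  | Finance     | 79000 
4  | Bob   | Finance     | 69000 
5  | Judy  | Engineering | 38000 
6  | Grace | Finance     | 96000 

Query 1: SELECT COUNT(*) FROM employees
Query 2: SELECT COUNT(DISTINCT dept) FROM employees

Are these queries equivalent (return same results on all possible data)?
No, not equivalent

Query 1 returns: [(6,)]
Query 2 returns: [(2,)]

Reason: COUNT(*) counts rows, COUNT(DISTINCT dept) counts unique depts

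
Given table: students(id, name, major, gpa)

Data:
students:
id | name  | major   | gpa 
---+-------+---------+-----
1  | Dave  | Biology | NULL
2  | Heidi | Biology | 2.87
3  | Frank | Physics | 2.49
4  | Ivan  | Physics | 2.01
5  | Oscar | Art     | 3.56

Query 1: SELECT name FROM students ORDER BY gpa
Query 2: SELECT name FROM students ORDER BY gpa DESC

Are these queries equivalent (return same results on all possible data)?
No, not equivalent

Query 1 returns: [('Dave',), ('Ivan',), ('Frank',), ('Heidi',), ('Oscar',)]
Query 2 returns: [('Oscar',), ('Heidi',), ('Frank',), ('Ivan',), ('Dave',)]

Reason: ASC vs DESC gives opposite ordering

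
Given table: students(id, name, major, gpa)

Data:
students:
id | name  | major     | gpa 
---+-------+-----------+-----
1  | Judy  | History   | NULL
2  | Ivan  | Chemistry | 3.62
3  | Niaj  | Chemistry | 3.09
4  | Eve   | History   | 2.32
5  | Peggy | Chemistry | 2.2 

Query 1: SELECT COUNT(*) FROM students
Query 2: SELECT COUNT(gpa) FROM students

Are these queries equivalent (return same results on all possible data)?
No, not equivalent

Query 1 returns: [(5,)]
Query 2 returns: [(4,)]

Reason: COUNT(*) includes NULLs, COUNT(column) excludes them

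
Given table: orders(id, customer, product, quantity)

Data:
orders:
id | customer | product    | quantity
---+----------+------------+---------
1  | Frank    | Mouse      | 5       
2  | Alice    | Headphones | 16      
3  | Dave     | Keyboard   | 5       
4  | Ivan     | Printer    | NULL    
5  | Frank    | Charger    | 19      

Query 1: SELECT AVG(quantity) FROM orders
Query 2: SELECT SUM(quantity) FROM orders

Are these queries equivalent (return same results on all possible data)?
No, not equivalent

Query 1 returns: [(11.25,)]
Query 2 returns: [(45,)]

Reason: AVG vs SUM give different aggregate values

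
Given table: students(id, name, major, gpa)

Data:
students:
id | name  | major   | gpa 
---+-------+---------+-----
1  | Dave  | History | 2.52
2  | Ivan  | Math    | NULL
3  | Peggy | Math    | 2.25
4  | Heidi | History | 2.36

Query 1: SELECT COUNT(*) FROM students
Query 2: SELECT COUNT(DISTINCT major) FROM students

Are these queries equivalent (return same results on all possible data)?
No, not equivalent

Query 1 returns: [(4,)]
Query 2 returns: [(2,)]

Reason: COUNT(*) counts rows, COUNT(DISTINCT major) counts unique majors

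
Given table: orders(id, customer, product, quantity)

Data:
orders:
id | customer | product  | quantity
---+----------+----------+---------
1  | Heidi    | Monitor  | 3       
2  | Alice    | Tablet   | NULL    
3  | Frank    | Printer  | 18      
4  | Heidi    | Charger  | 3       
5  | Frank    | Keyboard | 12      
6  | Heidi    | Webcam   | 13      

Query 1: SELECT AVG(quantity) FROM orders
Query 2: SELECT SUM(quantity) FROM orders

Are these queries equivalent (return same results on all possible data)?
No, not equivalent

Query 1 returns: [(9.8,)]
Query 2 returns: [(49,)]

Reason: AVG vs SUM give different aggregate values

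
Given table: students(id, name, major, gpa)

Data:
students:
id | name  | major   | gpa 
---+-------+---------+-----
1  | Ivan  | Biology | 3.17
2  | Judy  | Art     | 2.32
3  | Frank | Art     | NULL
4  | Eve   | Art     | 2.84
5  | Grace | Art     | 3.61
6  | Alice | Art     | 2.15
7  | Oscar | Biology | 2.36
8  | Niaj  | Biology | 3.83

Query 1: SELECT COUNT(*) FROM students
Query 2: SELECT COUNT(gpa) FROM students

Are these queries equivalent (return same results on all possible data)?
No, not equivalent

Query 1 returns: [(8,)]
Query 2 returns: [(7,)]

Reason: COUNT(*) includes NULLs, COUNT(column) excludes them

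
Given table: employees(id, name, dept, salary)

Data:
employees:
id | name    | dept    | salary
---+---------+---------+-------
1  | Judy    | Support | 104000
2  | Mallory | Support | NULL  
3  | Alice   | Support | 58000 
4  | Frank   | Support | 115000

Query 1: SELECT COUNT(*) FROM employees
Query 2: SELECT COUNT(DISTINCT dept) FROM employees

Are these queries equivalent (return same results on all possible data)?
No, not equivalent

Query 1 returns: [(4,)]
Query 2 returns: [(1,)]

Reason: COUNT(*) counts rows, COUNT(DISTINCT dept) counts unique depts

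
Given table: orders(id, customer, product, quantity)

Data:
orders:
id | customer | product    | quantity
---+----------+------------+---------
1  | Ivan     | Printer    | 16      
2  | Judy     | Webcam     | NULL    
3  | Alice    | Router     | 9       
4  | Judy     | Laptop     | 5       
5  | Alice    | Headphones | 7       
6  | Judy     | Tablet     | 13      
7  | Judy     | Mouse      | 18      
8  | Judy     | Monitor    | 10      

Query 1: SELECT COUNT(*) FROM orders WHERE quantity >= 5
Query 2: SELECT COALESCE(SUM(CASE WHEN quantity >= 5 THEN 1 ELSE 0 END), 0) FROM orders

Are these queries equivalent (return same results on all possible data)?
Yes, equivalent

Both queries return: [(7,)]

Reason: COUNT with WHERE vs conditional SUM (COALESCE handles empty-table NULL)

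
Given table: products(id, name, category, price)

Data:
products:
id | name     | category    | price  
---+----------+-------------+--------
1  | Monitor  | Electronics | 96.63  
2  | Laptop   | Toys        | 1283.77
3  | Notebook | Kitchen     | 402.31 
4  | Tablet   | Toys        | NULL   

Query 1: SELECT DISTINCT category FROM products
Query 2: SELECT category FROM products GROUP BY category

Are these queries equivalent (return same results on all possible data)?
Yes, equivalent

Both queries return: [('Electronics',), ('Kitchen',), ('Toys',)]

Reason: Both get unique categorys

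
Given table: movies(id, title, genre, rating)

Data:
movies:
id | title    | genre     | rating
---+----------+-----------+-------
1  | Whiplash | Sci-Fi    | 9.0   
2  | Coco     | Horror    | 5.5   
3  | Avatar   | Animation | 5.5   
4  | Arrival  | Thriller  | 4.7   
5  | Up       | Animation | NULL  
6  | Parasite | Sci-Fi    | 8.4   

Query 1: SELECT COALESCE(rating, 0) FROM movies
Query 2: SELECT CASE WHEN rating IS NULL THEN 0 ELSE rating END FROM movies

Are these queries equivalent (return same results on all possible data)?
Yes, equivalent

Both queries return: [(0,), (4.7,), (5.5,), (5.5,), (8.4,), (9.0,)]

Reason: COALESCE vs CASE for NULL handling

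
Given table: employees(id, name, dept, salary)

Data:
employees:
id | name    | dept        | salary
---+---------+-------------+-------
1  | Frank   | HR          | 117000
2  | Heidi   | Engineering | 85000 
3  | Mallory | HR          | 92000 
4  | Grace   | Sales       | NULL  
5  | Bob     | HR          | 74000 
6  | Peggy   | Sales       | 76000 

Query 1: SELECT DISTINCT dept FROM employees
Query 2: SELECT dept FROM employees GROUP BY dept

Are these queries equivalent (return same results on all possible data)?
Yes, equivalent

Both queries return: [('Engineering',), ('HR',), ('Sales',)]

Reason: Both get unique depts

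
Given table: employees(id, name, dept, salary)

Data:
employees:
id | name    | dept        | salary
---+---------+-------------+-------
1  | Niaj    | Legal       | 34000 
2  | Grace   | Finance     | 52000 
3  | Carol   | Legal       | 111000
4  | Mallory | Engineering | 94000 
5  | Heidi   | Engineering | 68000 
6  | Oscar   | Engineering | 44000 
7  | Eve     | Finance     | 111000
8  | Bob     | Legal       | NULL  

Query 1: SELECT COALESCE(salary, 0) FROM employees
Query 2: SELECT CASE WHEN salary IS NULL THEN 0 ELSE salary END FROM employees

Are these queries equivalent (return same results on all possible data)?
Yes, equivalent

Both queries return: [(0,), (34000,), (44000,), (52000,), (68000,), (94000,), (111000,), (111000,)]

Reason: COALESCE vs CASE for NULL handling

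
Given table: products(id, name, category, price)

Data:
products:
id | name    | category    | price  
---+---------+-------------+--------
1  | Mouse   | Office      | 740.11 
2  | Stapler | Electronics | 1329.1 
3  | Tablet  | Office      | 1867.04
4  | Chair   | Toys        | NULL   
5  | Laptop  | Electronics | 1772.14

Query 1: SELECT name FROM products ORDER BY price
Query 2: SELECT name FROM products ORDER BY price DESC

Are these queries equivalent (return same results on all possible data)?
No, not equivalent

Query 1 returns: [('Chair',), ('Mouse',), ('Stapler',), ('Laptop',), ('Tablet',)]
Query 2 returns: [('Tablet',), ('Laptop',), ('Stapler',), ('Mouse',), ('Chair',)]

Reason: ASC vs DESC gives opposite ordering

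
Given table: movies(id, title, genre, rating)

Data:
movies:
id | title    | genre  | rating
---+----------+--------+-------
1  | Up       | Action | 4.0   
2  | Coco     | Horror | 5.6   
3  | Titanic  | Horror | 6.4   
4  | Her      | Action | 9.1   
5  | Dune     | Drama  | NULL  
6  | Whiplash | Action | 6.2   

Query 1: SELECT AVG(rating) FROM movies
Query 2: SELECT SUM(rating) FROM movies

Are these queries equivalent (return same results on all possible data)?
No, not equivalent

Query 1 returns: [(6.26,)]
Query 2 returns: [(31.3,)]

Reason: AVG vs SUM give different aggregate values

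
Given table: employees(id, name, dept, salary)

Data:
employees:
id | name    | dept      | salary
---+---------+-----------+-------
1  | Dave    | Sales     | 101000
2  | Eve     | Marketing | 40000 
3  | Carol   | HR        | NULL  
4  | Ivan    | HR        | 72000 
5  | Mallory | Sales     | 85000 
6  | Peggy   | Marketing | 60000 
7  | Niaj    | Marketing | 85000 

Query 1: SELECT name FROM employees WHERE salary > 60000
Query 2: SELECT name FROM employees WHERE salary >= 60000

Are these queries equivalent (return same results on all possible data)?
No, not equivalent

Query 1 returns: [('Dave',), ('Ivan',), ('Mallory',), ('Niaj',)]
Query 2 returns: [('Dave',), ('Ivan',), ('Mallory',), ('Peggy',), ('Niaj',)]

Reason: > vs >= gives different results when salary = 60000 exists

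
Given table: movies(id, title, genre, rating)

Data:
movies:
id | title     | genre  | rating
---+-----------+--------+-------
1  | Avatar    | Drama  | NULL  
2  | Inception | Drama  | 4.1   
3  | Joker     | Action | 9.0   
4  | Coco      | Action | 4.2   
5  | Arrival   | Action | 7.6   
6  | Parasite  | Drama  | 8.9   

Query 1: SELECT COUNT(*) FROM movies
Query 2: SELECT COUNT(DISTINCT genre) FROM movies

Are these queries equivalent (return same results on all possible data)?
No, not equivalent

Query 1 returns: [(6,)]
Query 2 returns: [(2,)]

Reason: COUNT(*) counts rows, COUNT(DISTINCT genre) counts unique genres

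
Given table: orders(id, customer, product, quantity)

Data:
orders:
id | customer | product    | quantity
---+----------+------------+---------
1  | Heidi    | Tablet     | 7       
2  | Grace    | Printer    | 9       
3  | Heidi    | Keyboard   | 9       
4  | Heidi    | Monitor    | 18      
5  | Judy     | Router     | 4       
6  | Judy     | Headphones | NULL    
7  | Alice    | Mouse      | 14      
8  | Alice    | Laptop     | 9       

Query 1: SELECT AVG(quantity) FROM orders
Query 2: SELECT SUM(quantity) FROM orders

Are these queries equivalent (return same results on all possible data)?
No, not equivalent

Query 1 returns: [(10.0,)]
Query 2 returns: [(70,)]

Reason: AVG vs SUM give different aggregate values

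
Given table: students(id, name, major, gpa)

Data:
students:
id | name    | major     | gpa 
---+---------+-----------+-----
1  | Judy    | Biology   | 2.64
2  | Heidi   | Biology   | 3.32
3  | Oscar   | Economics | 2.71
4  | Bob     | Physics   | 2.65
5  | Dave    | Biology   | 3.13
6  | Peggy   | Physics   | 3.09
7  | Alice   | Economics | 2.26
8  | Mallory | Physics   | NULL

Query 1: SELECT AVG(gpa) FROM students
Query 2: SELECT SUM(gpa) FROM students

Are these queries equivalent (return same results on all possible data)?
No, not equivalent

Query 1 returns: [(2.8285714285714287,)]
Query 2 returns: [(19.8,)]

Reason: AVG vs SUM give different aggregate values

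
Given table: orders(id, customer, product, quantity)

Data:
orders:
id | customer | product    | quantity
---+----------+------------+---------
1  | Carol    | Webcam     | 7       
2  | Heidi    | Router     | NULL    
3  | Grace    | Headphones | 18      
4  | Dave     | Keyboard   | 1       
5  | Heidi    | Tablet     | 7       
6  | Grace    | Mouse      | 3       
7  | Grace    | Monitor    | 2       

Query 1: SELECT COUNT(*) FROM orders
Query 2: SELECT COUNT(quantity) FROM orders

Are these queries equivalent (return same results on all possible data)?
No, not equivalent

Query 1 returns: [(7,)]
Query 2 returns: [(6,)]

Reason: COUNT(*) includes NULLs, COUNT(column) excludes them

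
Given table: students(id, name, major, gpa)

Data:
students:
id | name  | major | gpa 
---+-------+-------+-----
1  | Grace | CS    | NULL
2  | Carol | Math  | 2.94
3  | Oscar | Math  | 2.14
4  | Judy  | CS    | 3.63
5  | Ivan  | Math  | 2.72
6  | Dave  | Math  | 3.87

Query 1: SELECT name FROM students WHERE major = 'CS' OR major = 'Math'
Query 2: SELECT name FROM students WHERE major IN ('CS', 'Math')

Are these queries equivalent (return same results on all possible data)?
Yes, equivalent

Both queries return: [('Carol',), ('Dave',), ('Grace',), ('Ivan',), ('Judy',), ('Oscar',)]

Reason: OR vs IN are equivalent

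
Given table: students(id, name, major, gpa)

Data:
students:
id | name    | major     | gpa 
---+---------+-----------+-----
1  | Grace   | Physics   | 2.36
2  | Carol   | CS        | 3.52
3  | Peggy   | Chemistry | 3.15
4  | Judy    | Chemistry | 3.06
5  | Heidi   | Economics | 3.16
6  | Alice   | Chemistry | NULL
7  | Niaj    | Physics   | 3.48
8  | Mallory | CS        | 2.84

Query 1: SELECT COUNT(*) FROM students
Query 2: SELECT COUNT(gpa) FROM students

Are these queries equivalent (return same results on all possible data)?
No, not equivalent

Query 1 returns: [(8,)]
Query 2 returns: [(7,)]

Reason: COUNT(*) includes NULLs, COUNT(column) excludes them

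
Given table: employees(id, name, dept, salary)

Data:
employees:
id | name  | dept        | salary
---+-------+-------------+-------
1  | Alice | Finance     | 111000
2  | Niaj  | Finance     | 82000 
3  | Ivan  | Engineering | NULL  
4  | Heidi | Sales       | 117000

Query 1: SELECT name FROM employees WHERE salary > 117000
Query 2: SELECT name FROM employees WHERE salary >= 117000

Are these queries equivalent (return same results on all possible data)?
No, not equivalent

Query 1 returns: []
Query 2 returns: [('Heidi',)]

Reason: > vs >= gives different results when salary = 117000 exists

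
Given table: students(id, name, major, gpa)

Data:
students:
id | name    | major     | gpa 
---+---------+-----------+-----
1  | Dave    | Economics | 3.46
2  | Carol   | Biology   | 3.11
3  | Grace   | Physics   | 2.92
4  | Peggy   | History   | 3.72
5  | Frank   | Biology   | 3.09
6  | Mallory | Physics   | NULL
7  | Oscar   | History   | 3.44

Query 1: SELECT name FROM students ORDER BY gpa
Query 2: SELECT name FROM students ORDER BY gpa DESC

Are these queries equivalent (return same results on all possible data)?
No, not equivalent

Query 1 returns: [('Mallory',), ('Grace',), ('Frank',), ('Carol',), ('Oscar',), ('Dave',), ('Peggy',)]
Query 2 returns: [('Peggy',), ('Dave',), ('Oscar',), ('Carol',), ('Frank',), ('Grace',), ('Mallory',)]

Reason: ASC vs DESC gives opposite ordering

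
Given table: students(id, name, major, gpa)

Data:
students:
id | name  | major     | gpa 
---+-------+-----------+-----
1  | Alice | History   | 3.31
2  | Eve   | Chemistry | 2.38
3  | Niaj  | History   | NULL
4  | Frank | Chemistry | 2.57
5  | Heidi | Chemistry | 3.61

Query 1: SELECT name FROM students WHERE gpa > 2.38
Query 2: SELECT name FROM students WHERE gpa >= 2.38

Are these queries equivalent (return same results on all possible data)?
No, not equivalent

Query 1 returns: [('Alice',), ('Frank',), ('Heidi',)]
Query 2 returns: [('Alice',), ('Eve',), ('Frank',), ('Heidi',)]

Reason: > vs >= gives different results when gpa = 2.38 exists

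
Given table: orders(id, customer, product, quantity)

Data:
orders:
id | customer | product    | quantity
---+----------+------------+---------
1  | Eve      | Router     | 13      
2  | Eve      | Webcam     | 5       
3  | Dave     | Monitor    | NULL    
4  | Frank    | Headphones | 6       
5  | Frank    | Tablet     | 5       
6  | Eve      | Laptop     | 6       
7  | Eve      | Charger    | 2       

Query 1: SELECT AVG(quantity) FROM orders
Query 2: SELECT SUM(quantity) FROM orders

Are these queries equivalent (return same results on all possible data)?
No, not equivalent

Query 1 returns: [(6.166666666666667,)]
Query 2 returns: [(37,)]

Reason: AVG vs SUM give different aggregate values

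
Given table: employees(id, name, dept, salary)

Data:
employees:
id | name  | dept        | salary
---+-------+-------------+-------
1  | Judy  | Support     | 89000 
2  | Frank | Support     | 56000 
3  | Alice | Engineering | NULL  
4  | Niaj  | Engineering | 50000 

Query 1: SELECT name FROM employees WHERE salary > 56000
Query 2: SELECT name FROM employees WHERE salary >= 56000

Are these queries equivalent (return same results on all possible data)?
No, not equivalent

Query 1 returns: [('Judy',)]
Query 2 returns: [('Judy',), ('Frank',)]

Reason: > vs >= gives different results when salary = 56000 exists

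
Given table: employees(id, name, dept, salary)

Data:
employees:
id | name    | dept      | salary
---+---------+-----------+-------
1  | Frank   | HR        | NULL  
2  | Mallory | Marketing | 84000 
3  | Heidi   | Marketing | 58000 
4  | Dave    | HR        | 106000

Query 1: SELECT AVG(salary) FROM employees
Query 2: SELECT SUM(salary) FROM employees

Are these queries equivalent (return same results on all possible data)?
No, not equivalent

Query 1 returns: [(82666.66666666667,)]
Query 2 returns: [(248000,)]

Reason: AVG vs SUM give different aggregate values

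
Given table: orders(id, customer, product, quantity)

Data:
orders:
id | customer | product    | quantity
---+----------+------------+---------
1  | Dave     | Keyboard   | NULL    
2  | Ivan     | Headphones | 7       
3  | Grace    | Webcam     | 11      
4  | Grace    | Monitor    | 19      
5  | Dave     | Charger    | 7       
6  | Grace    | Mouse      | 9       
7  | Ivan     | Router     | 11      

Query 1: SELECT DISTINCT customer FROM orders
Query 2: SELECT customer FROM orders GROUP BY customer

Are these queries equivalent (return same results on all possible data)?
Yes, equivalent

Both queries return: [('Dave',), ('Grace',), ('Ivan',)]

Reason: Both get unique customers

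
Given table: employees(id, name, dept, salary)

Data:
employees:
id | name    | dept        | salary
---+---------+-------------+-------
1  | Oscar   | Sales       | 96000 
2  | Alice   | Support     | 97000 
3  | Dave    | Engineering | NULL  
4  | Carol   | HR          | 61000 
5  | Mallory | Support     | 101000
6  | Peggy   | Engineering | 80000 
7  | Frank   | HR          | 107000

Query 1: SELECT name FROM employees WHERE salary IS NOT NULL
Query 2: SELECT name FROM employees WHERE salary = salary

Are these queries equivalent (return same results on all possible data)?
Yes, equivalent

Both queries return: [('Alice',), ('Carol',), ('Frank',), ('Mallory',), ('Oscar',), ('Peggy',)]

Reason: IS NOT NULL vs self-equality (both exclude NULLs)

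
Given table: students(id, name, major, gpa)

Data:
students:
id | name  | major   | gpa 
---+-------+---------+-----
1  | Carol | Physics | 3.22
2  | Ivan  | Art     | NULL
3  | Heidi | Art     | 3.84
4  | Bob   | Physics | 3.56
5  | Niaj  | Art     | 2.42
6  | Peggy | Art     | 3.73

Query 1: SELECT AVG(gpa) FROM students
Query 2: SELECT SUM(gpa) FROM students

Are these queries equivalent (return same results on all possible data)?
No, not equivalent

Query 1 returns: [(3.354,)]
Query 2 returns: [(16.77,)]

Reason: AVG vs SUM give different aggregate values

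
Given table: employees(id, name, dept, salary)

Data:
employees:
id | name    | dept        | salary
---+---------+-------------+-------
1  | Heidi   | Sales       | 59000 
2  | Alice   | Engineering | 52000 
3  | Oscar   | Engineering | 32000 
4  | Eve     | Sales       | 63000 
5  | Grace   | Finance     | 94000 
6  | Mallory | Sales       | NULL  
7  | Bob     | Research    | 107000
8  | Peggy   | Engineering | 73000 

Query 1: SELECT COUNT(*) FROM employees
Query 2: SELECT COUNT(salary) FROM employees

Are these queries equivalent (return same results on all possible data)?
No, not equivalent

Query 1 returns: [(8,)]
Query 2 returns: [(7,)]

Reason: COUNT(*) includes NULLs, COUNT(column) excludes them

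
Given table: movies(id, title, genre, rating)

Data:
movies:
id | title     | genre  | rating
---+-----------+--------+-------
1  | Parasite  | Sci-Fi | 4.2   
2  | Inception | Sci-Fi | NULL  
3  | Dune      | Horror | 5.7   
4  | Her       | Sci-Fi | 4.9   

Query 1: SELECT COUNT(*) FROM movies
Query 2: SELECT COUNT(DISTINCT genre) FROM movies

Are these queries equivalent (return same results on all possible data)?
No, not equivalent

Query 1 returns: [(4,)]
Query 2 returns: [(2,)]

Reason: COUNT(*) counts rows, COUNT(DISTINCT genre) counts unique genres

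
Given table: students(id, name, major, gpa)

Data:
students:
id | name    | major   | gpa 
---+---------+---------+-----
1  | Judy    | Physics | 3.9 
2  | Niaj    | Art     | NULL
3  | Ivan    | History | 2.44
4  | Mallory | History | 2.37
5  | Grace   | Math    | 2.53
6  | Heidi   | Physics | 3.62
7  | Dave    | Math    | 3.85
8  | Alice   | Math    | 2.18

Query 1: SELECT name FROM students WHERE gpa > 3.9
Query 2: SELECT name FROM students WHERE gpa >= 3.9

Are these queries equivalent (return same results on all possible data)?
No, not equivalent

Query 1 returns: []
Query 2 returns: [('Judy',)]

Reason: > vs >= gives different results when gpa = 3.9 exists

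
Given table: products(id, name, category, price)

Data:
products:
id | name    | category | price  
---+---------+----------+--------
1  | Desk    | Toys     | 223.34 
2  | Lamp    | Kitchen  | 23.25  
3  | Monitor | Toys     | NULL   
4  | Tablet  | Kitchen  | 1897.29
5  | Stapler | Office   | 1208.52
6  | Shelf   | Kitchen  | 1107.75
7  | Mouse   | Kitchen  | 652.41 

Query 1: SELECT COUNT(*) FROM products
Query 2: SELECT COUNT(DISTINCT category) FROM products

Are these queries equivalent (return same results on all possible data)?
No, not equivalent

Query 1 returns: [(7,)]
Query 2 returns: [(3,)]

Reason: COUNT(*) counts rows, COUNT(DISTINCT category) counts unique categorys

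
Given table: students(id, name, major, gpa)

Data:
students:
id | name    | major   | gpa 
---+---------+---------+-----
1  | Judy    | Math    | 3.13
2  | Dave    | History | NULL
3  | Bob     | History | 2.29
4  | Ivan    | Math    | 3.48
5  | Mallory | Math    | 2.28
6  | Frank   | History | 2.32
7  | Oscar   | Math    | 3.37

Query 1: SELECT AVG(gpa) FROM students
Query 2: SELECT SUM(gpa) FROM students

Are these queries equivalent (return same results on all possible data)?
No, not equivalent

Query 1 returns: [(2.811666666666667,)]
Query 2 returns: [(16.87,)]

Reason: AVG vs SUM give different aggregate values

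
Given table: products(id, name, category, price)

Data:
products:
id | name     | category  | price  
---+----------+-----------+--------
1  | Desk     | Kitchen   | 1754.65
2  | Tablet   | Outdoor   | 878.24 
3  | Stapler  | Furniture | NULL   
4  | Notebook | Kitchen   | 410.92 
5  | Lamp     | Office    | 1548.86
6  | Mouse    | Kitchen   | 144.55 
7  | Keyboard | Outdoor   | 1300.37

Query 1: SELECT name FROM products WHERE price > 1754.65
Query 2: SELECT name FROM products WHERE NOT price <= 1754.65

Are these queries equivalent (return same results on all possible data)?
Yes, equivalent

Both queries return: []

Reason: Both filter price > 1754.65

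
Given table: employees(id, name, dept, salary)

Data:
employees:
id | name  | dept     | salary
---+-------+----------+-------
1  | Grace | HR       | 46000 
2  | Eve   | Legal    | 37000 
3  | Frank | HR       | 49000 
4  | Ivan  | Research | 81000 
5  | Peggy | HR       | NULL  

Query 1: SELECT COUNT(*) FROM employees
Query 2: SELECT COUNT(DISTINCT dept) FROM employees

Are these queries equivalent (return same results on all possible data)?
No, not equivalent

Query 1 returns: [(5,)]
Query 2 returns: [(3,)]

Reason: COUNT(*) counts rows, COUNT(DISTINCT dept) counts unique depts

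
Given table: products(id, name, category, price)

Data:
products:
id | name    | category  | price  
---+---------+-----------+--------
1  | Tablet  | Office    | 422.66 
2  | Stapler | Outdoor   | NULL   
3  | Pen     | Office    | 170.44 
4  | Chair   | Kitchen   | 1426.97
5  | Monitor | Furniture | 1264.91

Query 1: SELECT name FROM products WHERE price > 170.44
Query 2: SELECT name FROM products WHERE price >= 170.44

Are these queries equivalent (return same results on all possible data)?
No, not equivalent

Query 1 returns: [('Tablet',), ('Chair',), ('Monitor',)]
Query 2 returns: [('Tablet',), ('Pen',), ('Chair',), ('Monitor',)]

Reason: > vs >= gives different results when price = 170.44 exists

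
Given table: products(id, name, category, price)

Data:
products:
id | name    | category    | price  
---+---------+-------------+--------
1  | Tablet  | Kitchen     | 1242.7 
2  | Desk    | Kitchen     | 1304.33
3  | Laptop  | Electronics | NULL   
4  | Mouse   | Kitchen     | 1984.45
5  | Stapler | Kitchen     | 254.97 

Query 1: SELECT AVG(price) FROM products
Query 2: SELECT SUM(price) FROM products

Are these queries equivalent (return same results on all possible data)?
No, not equivalent

Query 1 returns: [(1196.6125,)]
Query 2 returns: [(4786.45,)]

Reason: AVG vs SUM give different aggregate values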